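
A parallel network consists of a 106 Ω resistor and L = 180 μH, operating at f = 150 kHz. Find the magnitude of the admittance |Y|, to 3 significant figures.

ω = 2πf = 942500 rad/s
X_L = ωL = 170 Ω
Parallel: admittances add. Y = 1/R + 1/(jωL)
Y = (0.00943 − j0.00589) S
|Y| = 0.0111 S → |Z| = 1/|Y| = 89.9 Ω, ∠Z = −∠Y = 32.0°

11.1 mS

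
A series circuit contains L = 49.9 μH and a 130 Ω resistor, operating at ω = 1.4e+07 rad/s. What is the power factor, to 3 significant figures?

X_L = ωL = 699 Ω
Z = 130 + j699 Ω
|Z| = √(130² + 699²) = 711 Ω
∠Z = arctan(699/130) = 79.5°
cos φ = cos(79.5°) = 0.183

0.183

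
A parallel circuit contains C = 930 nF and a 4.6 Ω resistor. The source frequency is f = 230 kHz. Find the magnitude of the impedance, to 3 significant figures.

0.735 Ω

ω = 2πf = 1.445e+06 rad/s
X_C = 1/(ωC) = 0.744 Ω
Parallel: admittances add. Y = 1/R + jωC
Y = (0.217 + j1.34) S
|Y| = 1.36 S → |Z| = 1/|Y| = 0.735 Ω, ∠Z = −∠Y = -80.8°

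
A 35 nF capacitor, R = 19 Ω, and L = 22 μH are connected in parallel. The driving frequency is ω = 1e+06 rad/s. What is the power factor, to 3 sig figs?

X_L = ωL = 22.0 Ω
X_C = 1/(ωC) = 28.6 Ω
Parallel: admittances add. Y = 1/R + 1/(jωL) + jωC
Y = (0.0526 − j0.0105) S
|Y| = 0.0537 S → |Z| = 1/|Y| = 18.6 Ω, ∠Z = −∠Y = 11.2°
cos φ = cos(11.2°) = 0.981

0.981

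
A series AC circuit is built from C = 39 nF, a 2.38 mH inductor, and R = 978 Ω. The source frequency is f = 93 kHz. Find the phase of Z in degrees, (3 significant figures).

ω = 2πf = 584300 rad/s
X_L = ωL = 1390 Ω
X_C = 1/(ωC) = 43.9 Ω
Net reactance X = X_L − X_C = 1350 Ω
Z = 978 + j1350 Ω
|Z| = √(978² + 1350²) = 1660 Ω
∠Z = arctan(1350/978) = 54.0°

54.0°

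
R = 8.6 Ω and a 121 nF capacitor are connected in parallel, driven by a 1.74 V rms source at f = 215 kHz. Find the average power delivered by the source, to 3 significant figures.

ω = 2πf = 1.351e+06 rad/s
X_C = 1/(ωC) = 6.12 Ω
Parallel: admittances add. Y = 1/R + jωC
Y = (0.116 + j0.163) S
|Y| = 0.201 S → |Z| = 1/|Y| = 4.99 Ω, ∠Z = −∠Y = -54.6°
I = V/|Z| = 349 mA
P = VI cos φ = 1.74 × 0.349 × cos(-54.6°) = 352 mW

352 mW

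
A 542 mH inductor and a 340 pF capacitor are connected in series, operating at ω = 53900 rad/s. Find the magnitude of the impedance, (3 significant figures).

25400 Ω

X_L = ωL = 29200 Ω
X_C = 1/(ωC) = 54600 Ω
Net reactance X = X_L − X_C = -25400 Ω
Z = − j25400 Ω
|Z| = √(0² + 25400²) = 25400 Ω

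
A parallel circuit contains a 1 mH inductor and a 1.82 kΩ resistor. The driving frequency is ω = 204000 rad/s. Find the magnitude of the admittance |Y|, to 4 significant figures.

X_L = ωL = 204.0 Ω
Parallel: admittances add. Y = 1/R + 1/(jωL)
Y = (0.0005495 − j0.004902) S
|Y| = 0.004933 S → |Z| = 1/|Y| = 202.7 Ω, ∠Z = −∠Y = 83.60°

4.933 mS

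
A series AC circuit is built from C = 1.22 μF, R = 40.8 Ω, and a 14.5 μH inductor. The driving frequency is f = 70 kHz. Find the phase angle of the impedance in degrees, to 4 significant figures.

6.313°

ω = 2πf = 439800 rad/s
X_L = ωL = 6.377 Ω
X_C = 1/(ωC) = 1.864 Ω
Net reactance X = X_L − X_C = 4.514 Ω
Z = 40.80 + j4.514 Ω
|Z| = √(40.80² + 4.514²) = 41.05 Ω
∠Z = arctan(4.514/40.80) = 6.313°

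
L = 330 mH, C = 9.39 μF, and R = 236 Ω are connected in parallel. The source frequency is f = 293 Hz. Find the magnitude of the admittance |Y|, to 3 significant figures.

ω = 2πf = 1841 rad/s
X_L = ωL = 608 Ω
X_C = 1/(ωC) = 57.8 Ω
Parallel: admittances add. Y = 1/R + 1/(jωL) + jωC
Y = (0.00424 + j0.0156) S
|Y| = 0.0162 S → |Z| = 1/|Y| = 61.7 Ω, ∠Z = −∠Y = -74.8°

16.2 mS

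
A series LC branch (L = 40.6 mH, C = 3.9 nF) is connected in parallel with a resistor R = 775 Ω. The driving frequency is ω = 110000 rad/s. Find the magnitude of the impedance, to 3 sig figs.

728 Ω

X_L = ωL = 4470 Ω
X_C = 1/(ωC) = 2330 Ω
Branch 1: Z₁ = R = 775 Ω
Branch 2 (series LC): Z₂ = j(X_L − X_C) = j2130 Ω
Parallel: Z = Z₁Z₂/(Z₁+Z₂), |Z| = 728 Ω, ∠Z = 20.0°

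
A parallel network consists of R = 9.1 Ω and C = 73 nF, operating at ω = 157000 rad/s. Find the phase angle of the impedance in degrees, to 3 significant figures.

X_C = 1/(ωC) = 87.3 Ω
Parallel: admittances add. Y = 1/R + jωC
Y = (0.110 + j0.0115) S
|Y| = 0.110 S → |Z| = 1/|Y| = 9.05 Ω, ∠Z = −∠Y = -5.95°

-5.95°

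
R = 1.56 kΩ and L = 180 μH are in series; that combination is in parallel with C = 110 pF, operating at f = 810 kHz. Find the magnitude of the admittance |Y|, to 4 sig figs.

ω = 2πf = 5.089e+06 rad/s
X_L = ωL = 916.1 Ω
X_C = 1/(ωC) = 1786 Ω
Branch 1 (R+jX_L): Z₁ = 1560 + j916.1 Ω, |Z₁| = 1809 Ω
Branch 2 (−jX_C): Z₂ = −j1786 Ω
Parallel: Z = Z₁Z₂/(Z₁+Z₂), |Z| = 1809 Ω, ∠Z = -30.42°
|Y| = 1/|Z| = 552.8 μS

552.8 μS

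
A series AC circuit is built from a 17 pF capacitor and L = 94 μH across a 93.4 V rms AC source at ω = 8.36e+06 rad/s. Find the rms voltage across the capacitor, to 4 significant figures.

X_L = ωL = 785.8 Ω
X_C = 1/(ωC) = 7036 Ω
Net reactance X = X_L − X_C = -6250 Ω
Z = − j6250 Ω
|Z| = √(0² + 6250²) = 6250 Ω
I = V/|Z| = 14.94 mA
V_C = I·|Z_C| = 0.01494 × 7036 = 105.1 V

105.1 V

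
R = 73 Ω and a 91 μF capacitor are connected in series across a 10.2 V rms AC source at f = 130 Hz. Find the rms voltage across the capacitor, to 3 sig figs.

ω = 2πf = 816.8 rad/s
X_C = 1/(ωC) = 13.5 Ω
Z = 73.0 − j13.5 Ω
|Z| = √(73.0² + 13.5²) = 74.2 Ω
I = V/|Z| = 137 mA
V_C = I·|Z_C| = 0.137 × 13.5 = 1.85 V

1.85 V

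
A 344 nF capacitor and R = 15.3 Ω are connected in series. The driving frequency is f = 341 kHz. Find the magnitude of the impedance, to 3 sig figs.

ω = 2πf = 2.143e+06 rad/s
X_C = 1/(ωC) = 1.36 Ω
Z = 15.3 − j1.36 Ω
|Z| = √(15.3² + 1.36²) = 15.4 Ω

15.4 Ω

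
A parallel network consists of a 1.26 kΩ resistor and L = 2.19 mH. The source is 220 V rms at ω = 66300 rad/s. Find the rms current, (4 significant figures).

1.525 A

X_L = ωL = 145.2 Ω
Parallel: admittances add. Y = 1/R + 1/(jωL)
Y = (0.0007937 − j0.006887) S
|Y| = 0.006933 S → |Z| = 1/|Y| = 144.2 Ω, ∠Z = −∠Y = 83.43°
I = V/|Z| = 220/144.2 = 1.525 A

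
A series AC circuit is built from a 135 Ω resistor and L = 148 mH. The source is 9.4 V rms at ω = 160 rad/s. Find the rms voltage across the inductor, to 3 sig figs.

X_L = ωL = 23.7 Ω
Z = 135 + j23.7 Ω
|Z| = √(135² + 23.7²) = 137 Ω
I = V/|Z| = 68.6 mA
V_L = I·|Z_L| = 0.0686 × 23.7 = 1.62 V

1.62 V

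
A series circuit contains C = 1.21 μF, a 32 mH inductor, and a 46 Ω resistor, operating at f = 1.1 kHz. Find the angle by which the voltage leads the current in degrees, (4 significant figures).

ω = 2πf = 6912 rad/s
X_L = ωL = 221.2 Ω
X_C = 1/(ωC) = 119.6 Ω
Net reactance X = X_L − X_C = 101.6 Ω
Z = 46.00 + j101.6 Ω
|Z| = √(46.00² + 101.6²) = 111.5 Ω
∠Z = arctan(101.6/46.00) = 65.64°

65.64°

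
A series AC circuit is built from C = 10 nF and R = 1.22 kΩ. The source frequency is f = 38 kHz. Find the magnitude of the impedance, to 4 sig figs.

1290 Ω

ω = 2πf = 238800 rad/s
X_C = 1/(ωC) = 418.8 Ω
Z = 1220 − j418.8 Ω
|Z| = √(1220² + 418.8²) = 1290 Ω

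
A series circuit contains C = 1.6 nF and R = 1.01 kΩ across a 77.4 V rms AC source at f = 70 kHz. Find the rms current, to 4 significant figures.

ω = 2πf = 439800 rad/s
X_C = 1/(ωC) = 1421 Ω
Z = 1010 − j1421 Ω
|Z| = √(1010² + 1421²) = 1743 Ω
I = V/|Z| = 77.4/1743 = 44.40 mA

44.40 mA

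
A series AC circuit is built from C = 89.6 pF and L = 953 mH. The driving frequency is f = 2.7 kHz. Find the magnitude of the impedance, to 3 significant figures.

ω = 2πf = 16960 rad/s
X_L = ωL = 16200 Ω
X_C = 1/(ωC) = 658000 Ω
Net reactance X = X_L − X_C = -642000 Ω
Z = − j642000 Ω
|Z| = √(0² + 642000²) = 642000 Ω

642000 Ω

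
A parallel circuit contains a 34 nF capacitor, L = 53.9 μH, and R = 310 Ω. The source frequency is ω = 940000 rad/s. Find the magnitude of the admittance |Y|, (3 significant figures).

12.6 mS

X_L = ωL = 50.7 Ω
X_C = 1/(ωC) = 31.3 Ω
Parallel: admittances add. Y = 1/R + 1/(jωL) + jωC
Y = (0.00323 + j0.0122) S
|Y| = 0.0126 S → |Z| = 1/|Y| = 79.1 Ω, ∠Z = −∠Y = -75.2°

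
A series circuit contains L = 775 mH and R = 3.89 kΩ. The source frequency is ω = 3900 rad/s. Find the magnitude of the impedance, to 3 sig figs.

X_L = ωL = 3020 Ω
Z = 3890 + j3020 Ω
|Z| = √(3890² + 3020²) = 4930 Ω

4930 Ω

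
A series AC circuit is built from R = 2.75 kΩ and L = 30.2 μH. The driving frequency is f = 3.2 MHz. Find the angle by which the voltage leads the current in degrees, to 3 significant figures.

ω = 2πf = 2.011e+07 rad/s
X_L = ωL = 607 Ω
Z = 2750 + j607 Ω
|Z| = √(2750² + 607²) = 2820 Ω
∠Z = arctan(607/2750) = 12.5°

12.5°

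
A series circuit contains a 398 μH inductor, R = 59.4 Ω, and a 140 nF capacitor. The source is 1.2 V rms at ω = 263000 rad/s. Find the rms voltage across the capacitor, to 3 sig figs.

X_L = ωL = 105 Ω
X_C = 1/(ωC) = 27.2 Ω
Net reactance X = X_L − X_C = 77.5 Ω
Z = 59.4 + j77.5 Ω
|Z| = √(59.4² + 77.5²) = 97.7 Ω
I = V/|Z| = 12.3 mA
V_C = I·|Z_C| = 0.0123 × 27.2 = 0.334 V

0.334 V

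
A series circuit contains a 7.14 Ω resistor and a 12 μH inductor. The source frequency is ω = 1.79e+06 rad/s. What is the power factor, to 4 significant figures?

0.3154

X_L = ωL = 21.48 Ω
Z = 7.140 + j21.48 Ω
|Z| = √(7.140² + 21.48²) = 22.64 Ω
∠Z = arctan(21.48/7.140) = 71.61°
cos φ = cos(71.61°) = 0.3154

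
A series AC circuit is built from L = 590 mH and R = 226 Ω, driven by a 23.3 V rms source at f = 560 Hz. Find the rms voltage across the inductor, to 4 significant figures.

ω = 2πf = 3519 rad/s
X_L = ωL = 2076 Ω
Z = 226.0 + j2076 Ω
|Z| = √(226.0² + 2076²) = 2088 Ω
I = V/|Z| = 11.16 mA
V_L = I·|Z_L| = 0.01116 × 2076 = 23.16 V

23.16 V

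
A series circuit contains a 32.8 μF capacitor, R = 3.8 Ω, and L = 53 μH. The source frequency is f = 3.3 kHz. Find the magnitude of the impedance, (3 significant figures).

3.82 Ω

ω = 2πf = 20730 rad/s
X_L = ωL = 1.10 Ω
X_C = 1/(ωC) = 1.47 Ω
Net reactance X = X_L − X_C = -0.371 Ω
Z = 3.80 − j0.371 Ω
|Z| = √(3.80² + 0.371²) = 3.82 Ω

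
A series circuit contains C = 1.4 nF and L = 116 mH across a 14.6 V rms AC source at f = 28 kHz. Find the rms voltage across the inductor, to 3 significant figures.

18.2 V

ω = 2πf = 175900 rad/s
X_L = ωL = 20400 Ω
X_C = 1/(ωC) = 4060 Ω
Net reactance X = X_L − X_C = 16300 Ω
Z = j16300 Ω
|Z| = √(0² + 16300²) = 16300 Ω
I = V/|Z| = 893 μA
V_L = I·|Z_L| = 0.000893 × 20400 = 18.2 V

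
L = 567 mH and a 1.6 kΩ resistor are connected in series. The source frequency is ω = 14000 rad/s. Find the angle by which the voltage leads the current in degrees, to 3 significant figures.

X_L = ωL = 7940 Ω
Z = 1600 + j7940 Ω
|Z| = √(1600² + 7940²) = 8100 Ω
∠Z = arctan(7940/1600) = 78.6°

78.6°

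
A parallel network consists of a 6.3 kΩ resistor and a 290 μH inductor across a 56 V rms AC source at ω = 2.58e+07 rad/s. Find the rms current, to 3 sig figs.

X_L = ωL = 7480 Ω
Parallel: admittances add. Y = 1/R + 1/(jωL)
Y = (0.000159 − j0.000134) S
|Y| = 0.000208 S → |Z| = 1/|Y| = 4820 Ω, ∠Z = −∠Y = 40.1°
I = V/|Z| = 56/4820 = 11.6 mA

11.6 mA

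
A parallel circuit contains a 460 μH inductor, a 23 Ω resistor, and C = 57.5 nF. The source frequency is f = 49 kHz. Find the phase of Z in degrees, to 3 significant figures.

ω = 2πf = 307900 rad/s
X_L = ωL = 142 Ω
X_C = 1/(ωC) = 56.5 Ω
Parallel: admittances add. Y = 1/R + 1/(jωL) + jωC
Y = (0.0435 + j0.0106) S
|Y| = 0.0448 S → |Z| = 1/|Y| = 22.3 Ω, ∠Z = −∠Y = -13.8°

-13.8°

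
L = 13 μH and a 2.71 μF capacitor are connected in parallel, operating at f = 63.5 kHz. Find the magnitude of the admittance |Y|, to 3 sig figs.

888 mS

ω = 2πf = 399000 rad/s
X_L = ωL = 5.19 Ω
X_C = 1/(ωC) = 0.925 Ω
Parallel: admittances add. Y = 1/(jωL) + jωC
Y = (0 + j0.888) S
|Y| = 0.888 S → |Z| = 1/|Y| = 1.13 Ω, ∠Z = −∠Y = -90.0°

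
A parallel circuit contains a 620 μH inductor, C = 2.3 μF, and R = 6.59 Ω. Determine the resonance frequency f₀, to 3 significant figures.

ω₀ = 1/√(LC) = 1/√(0.00062 × 2.3e-06) = 26480 rad/s
f₀ = ω₀/(2π) = 4.21 kHz

4.21 kHz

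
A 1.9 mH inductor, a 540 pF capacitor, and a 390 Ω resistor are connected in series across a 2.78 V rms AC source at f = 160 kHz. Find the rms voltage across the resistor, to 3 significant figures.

ω = 2πf = 1.005e+06 rad/s
X_L = ωL = 1910 Ω
X_C = 1/(ωC) = 1840 Ω
Net reactance X = X_L − X_C = 68.0 Ω
Z = 390 + j68.0 Ω
|Z| = √(390² + 68.0²) = 396 Ω
I = V/|Z| = 7.02 mA
V_R = I·|Z_R| = 0.00702 × 390 = 2.74 V

2.74 V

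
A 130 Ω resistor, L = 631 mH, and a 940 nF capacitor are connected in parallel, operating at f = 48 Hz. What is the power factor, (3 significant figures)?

0.840

ω = 2πf = 301.6 rad/s
X_L = ωL = 190 Ω
X_C = 1/(ωC) = 3530 Ω
Parallel: admittances add. Y = 1/R + 1/(jωL) + jωC
Y = (0.00769 − j0.00497) S
|Y| = 0.00916 S → |Z| = 1/|Y| = 109 Ω, ∠Z = −∠Y = 32.9°
cos φ = cos(32.9°) = 0.840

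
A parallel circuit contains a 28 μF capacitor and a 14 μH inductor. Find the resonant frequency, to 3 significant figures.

8.04 kHz

ω₀ = 1/√(LC) = 1/√(1.4e-05 × 2.8e-05) = 50510 rad/s
f₀ = ω₀/(2π) = 8.04 kHz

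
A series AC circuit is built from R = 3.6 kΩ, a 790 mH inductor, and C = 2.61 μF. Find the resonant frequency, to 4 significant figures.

ω₀ = 1/√(LC) = 1/√(0.79 × 2.61e-06) = 696.4 rad/s
f₀ = ω₀/(2π) = 110.8 Hz

110.8 Hz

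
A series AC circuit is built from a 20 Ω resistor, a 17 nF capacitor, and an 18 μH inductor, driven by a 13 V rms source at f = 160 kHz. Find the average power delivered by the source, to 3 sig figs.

1.66 W

ω = 2πf = 1.005e+06 rad/s
X_L = ωL = 18.1 Ω
X_C = 1/(ωC) = 58.5 Ω
Net reactance X = X_L − X_C = -40.4 Ω
Z = 20.0 − j40.4 Ω
|Z| = √(20.0² + 40.4²) = 45.1 Ω
∠Z = arctan(-40.4/20.0) = -63.7°
I = V/|Z| = 288 mA
P = VI cos φ = 13 × 0.288 × cos(-63.7°) = 1.66 W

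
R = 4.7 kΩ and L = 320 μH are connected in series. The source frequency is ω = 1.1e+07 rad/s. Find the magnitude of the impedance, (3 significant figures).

X_L = ωL = 3520 Ω
Z = 4700 + j3520 Ω
|Z| = √(4700² + 3520²) = 5870 Ω

5870 Ω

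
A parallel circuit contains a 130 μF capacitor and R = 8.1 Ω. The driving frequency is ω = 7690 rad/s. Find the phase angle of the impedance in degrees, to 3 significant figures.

-83.0°

X_C = 1/(ωC) = 1.00 Ω
Parallel: admittances add. Y = 1/R + jωC
Y = (0.123 + j1.00) S
|Y| = 1.01 S → |Z| = 1/|Y| = 0.993 Ω, ∠Z = −∠Y = -83.0°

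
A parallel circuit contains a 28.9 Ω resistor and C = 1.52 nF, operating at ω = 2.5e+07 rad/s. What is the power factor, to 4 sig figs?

0.6733

X_C = 1/(ωC) = 26.32 Ω
Parallel: admittances add. Y = 1/R + jωC
Y = (0.03460 + j0.03800) S
|Y| = 0.05139 S → |Z| = 1/|Y| = 19.46 Ω, ∠Z = −∠Y = -47.68°
cos φ = cos(-47.68°) = 0.6733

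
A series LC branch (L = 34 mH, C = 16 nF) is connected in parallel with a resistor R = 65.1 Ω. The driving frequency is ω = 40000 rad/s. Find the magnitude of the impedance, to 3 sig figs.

X_L = ωL = 1360 Ω
X_C = 1/(ωC) = 1560 Ω
Branch 1: Z₁ = R = 65.1 Ω
Branch 2 (series LC): Z₂ = j(X_L − X_C) = −j202 Ω
Parallel: Z = Z₁Z₂/(Z₁+Z₂), |Z| = 62.0 Ω, ∠Z = -17.8°

62.0 Ω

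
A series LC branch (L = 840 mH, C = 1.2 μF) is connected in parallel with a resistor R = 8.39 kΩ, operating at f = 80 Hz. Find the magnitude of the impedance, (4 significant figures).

1222 Ω

ω = 2πf = 502.7 rad/s
X_L = ωL = 422.2 Ω
X_C = 1/(ωC) = 1658 Ω
Branch 1: Z₁ = R = 8390 Ω
Branch 2 (series LC): Z₂ = j(X_L − X_C) = −j1236 Ω
Parallel: Z = Z₁Z₂/(Z₁+Z₂), |Z| = 1222 Ω, ∠Z = -81.62°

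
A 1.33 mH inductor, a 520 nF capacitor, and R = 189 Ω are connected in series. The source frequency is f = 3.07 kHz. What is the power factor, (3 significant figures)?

0.931

ω = 2πf = 19290 rad/s
X_L = ωL = 25.7 Ω
X_C = 1/(ωC) = 99.7 Ω
Net reactance X = X_L − X_C = -74.0 Ω
Z = 189 − j74.0 Ω
|Z| = √(189² + 74.0²) = 203 Ω
∠Z = arctan(-74.0/189) = -21.4°
cos φ = cos(-21.4°) = 0.931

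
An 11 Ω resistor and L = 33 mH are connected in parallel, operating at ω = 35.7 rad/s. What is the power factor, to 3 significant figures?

0.106

X_L = ωL = 1.18 Ω
Parallel: admittances add. Y = 1/R + 1/(jωL)
Y = (0.0909 − j0.849) S
|Y| = 0.854 S → |Z| = 1/|Y| = 1.17 Ω, ∠Z = −∠Y = 83.9°
cos φ = cos(83.9°) = 0.106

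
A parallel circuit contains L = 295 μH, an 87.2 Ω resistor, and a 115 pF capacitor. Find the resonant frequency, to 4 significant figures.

864.1 kHz

ω₀ = 1/√(LC) = 1/√(0.000295 × 1.15e-10) = 5.429e+06 rad/s
f₀ = ω₀/(2π) = 864.1 kHz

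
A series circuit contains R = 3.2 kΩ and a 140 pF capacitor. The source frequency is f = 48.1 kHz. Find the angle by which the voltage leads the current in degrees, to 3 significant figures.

ω = 2πf = 302200 rad/s
X_C = 1/(ωC) = 23600 Ω
Z = 3200 − j23600 Ω
|Z| = √(3200² + 23600²) = 23900 Ω
∠Z = arctan(-23600/3200) = -82.3°

-82.3°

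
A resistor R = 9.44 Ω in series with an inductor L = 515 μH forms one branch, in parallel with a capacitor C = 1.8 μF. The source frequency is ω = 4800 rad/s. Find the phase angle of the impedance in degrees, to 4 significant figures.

9.910°

X_L = ωL = 2.472 Ω
X_C = 1/(ωC) = 115.7 Ω
Branch 1 (R+jX_L): Z₁ = 9.440 + j2.472 Ω, |Z₁| = 9.758 Ω
Branch 2 (−jX_C): Z₂ = −j115.7 Ω
Parallel: Z = Z₁Z₂/(Z₁+Z₂), |Z| = 9.937 Ω, ∠Z = 9.910°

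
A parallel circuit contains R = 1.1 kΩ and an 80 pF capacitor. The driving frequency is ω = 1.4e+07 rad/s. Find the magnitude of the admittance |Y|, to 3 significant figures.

X_C = 1/(ωC) = 893 Ω
Parallel: admittances add. Y = 1/R + jωC
Y = (0.000909 + j0.00112) S
|Y| = 0.00144 S → |Z| = 1/|Y| = 693 Ω, ∠Z = −∠Y = -50.9°

1.44 mS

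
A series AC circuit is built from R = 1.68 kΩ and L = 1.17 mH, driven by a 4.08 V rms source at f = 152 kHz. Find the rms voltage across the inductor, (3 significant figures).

2.26 V

ω = 2πf = 955000 rad/s
X_L = ωL = 1120 Ω
Z = 1680 + j1120 Ω
|Z| = √(1680² + 1120²) = 2020 Ω
I = V/|Z| = 2.02 mA
V_L = I·|Z_L| = 0.00202 × 1120 = 2.26 V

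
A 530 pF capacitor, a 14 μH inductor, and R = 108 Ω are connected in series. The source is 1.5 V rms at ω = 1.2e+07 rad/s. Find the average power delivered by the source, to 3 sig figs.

20.6 mW

X_L = ωL = 168 Ω
X_C = 1/(ωC) = 157 Ω
Net reactance X = X_L − X_C = 10.8 Ω
Z = 108 + j10.8 Ω
|Z| = √(108² + 10.8²) = 109 Ω
∠Z = arctan(10.8/108) = 5.69°
I = V/|Z| = 13.8 mA
P = VI cos φ = 1.5 × 0.0138 × cos(5.69°) = 20.6 mW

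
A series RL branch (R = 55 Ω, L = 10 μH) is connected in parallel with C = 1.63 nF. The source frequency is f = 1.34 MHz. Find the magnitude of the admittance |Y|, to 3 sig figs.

ω = 2πf = 8.419e+06 rad/s
X_L = ωL = 84.2 Ω
X_C = 1/(ωC) = 72.9 Ω
Branch 1 (R+jX_L): Z₁ = 55.0 + j84.2 Ω, |Z₁| = 101 Ω
Branch 2 (−jX_C): Z₂ = −j72.9 Ω
Parallel: Z = Z₁Z₂/(Z₁+Z₂), |Z| = 130 Ω, ∠Z = -44.8°
|Y| = 1/|Z| = 7.66 mS

7.66 mS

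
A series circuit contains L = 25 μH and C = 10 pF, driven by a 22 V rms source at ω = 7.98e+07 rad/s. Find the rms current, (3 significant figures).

X_L = ωL = 2000 Ω
X_C = 1/(ωC) = 1250 Ω
Net reactance X = X_L − X_C = 742 Ω
Z = j742 Ω
|Z| = √(0² + 742²) = 742 Ω
I = V/|Z| = 22/742 = 29.7 mA

29.7 mA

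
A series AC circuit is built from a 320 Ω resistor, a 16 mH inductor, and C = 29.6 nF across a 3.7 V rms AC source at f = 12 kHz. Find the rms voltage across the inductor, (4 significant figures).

5.423 V

ω = 2πf = 75400 rad/s
X_L = ωL = 1206 Ω
X_C = 1/(ωC) = 448.1 Ω
Net reactance X = X_L − X_C = 758.3 Ω
Z = 320.0 + j758.3 Ω
|Z| = √(320.0² + 758.3²) = 823.1 Ω
I = V/|Z| = 4.495 mA
V_L = I·|Z_L| = 0.004495 × 1206 = 5.423 V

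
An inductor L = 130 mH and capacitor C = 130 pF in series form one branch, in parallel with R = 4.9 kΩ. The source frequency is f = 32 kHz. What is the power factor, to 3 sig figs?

0.927

ω = 2πf = 201100 rad/s
X_L = ωL = 26100 Ω
X_C = 1/(ωC) = 38300 Ω
Branch 1: Z₁ = R = 4900 Ω
Branch 2 (series LC): Z₂ = j(X_L − X_C) = −j12100 Ω
Parallel: Z = Z₁Z₂/(Z₁+Z₂), |Z| = 4540 Ω, ∠Z = -22.0°
cos φ = cos(-22.0°) = 0.927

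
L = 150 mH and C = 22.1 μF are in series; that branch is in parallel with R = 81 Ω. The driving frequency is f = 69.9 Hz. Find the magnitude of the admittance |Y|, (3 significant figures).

ω = 2πf = 439.2 rad/s
X_L = ωL = 65.9 Ω
X_C = 1/(ωC) = 103 Ω
Branch 1: Z₁ = R = 81.0 Ω
Branch 2 (series LC): Z₂ = j(X_L − X_C) = −j37.1 Ω
Parallel: Z = Z₁Z₂/(Z₁+Z₂), |Z| = 33.8 Ω, ∠Z = -65.4°
|Y| = 1/|Z| = 29.6 mS

29.6 mS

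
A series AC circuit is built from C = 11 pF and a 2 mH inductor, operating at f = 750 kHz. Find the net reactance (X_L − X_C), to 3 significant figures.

ω = 2πf = 4.712e+06 rad/s
X_L = ωL = 9420 Ω
X_C = 1/(ωC) = 19300 Ω
X = 9420 − 19300 = -9870 Ω

-9870 Ω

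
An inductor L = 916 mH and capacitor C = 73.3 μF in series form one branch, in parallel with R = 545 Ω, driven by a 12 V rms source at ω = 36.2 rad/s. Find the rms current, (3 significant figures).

41.3 mA

X_L = ωL = 33.2 Ω
X_C = 1/(ωC) = 377 Ω
Branch 1: Z₁ = R = 545 Ω
Branch 2 (series LC): Z₂ = j(X_L − X_C) = −j344 Ω
Parallel: Z = Z₁Z₂/(Z₁+Z₂), |Z| = 291 Ω, ∠Z = -57.8°
I = V/|Z| = 12/291 = 41.3 mA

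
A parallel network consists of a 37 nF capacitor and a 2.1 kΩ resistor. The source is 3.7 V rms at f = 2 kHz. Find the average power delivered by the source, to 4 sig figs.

ω = 2πf = 12570 rad/s
X_C = 1/(ωC) = 2151 Ω
Parallel: admittances add. Y = 1/R + jωC
Y = (0.0004762 + j0.0004650) S
|Y| = 0.0006655 S → |Z| = 1/|Y| = 1503 Ω, ∠Z = −∠Y = -44.32°
I = V/|Z| = 2.462 mA
P = VI cos φ = 3.7 × 0.002462 × cos(-44.32°) = 6.519 mW

6.519 mW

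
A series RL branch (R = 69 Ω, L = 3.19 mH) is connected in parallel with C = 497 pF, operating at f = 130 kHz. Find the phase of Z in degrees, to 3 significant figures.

-65.7°

ω = 2πf = 816800 rad/s
X_L = ωL = 2610 Ω
X_C = 1/(ωC) = 2460 Ω
Branch 1 (R+jX_L): Z₁ = 69.0 + j2610 Ω, |Z₁| = 2610 Ω
Branch 2 (−jX_C): Z₂ = −j2460 Ω
Parallel: Z = Z₁Z₂/(Z₁+Z₂), |Z| = 40600 Ω, ∠Z = -65.7°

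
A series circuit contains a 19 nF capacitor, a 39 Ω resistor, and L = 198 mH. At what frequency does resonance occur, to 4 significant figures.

2.595 kHz

ω₀ = 1/√(LC) = 1/√(0.198 × 1.9e-08) = 16300 rad/s
f₀ = ω₀/(2π) = 2.595 kHz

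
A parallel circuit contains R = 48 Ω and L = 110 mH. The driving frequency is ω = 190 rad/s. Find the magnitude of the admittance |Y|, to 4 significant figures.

52.19 mS

X_L = ωL = 20.90 Ω
Parallel: admittances add. Y = 1/R + 1/(jωL)
Y = (0.02083 − j0.04785) S
|Y| = 0.05219 S → |Z| = 1/|Y| = 19.16 Ω, ∠Z = −∠Y = 66.47°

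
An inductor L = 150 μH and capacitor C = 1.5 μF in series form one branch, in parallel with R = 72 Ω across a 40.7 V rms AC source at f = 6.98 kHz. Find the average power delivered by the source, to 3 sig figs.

23.0 W

ω = 2πf = 43860 rad/s
X_L = ωL = 6.58 Ω
X_C = 1/(ωC) = 15.2 Ω
Branch 1: Z₁ = R = 72.0 Ω
Branch 2 (series LC): Z₂ = j(X_L − X_C) = −j8.62 Ω
Parallel: Z = Z₁Z₂/(Z₁+Z₂), |Z| = 8.56 Ω, ∠Z = -83.2°
I = V/|Z| = 4.75 A
P = VI cos φ = 40.7 × 4.75 × cos(-83.2°) = 23.0 W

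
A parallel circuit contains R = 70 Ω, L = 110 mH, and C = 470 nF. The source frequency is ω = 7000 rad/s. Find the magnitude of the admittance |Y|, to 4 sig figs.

14.42 mS

X_L = ωL = 770.0 Ω
X_C = 1/(ωC) = 304.0 Ω
Parallel: admittances add. Y = 1/R + 1/(jωL) + jωC
Y = (0.01429 + j0.001991) S
|Y| = 0.01442 S → |Z| = 1/|Y| = 69.33 Ω, ∠Z = −∠Y = -7.935°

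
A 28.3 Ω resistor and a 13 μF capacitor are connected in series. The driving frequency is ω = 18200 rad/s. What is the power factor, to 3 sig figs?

X_C = 1/(ωC) = 4.23 Ω
Z = 28.3 − j4.23 Ω
|Z| = √(28.3² + 4.23²) = 28.6 Ω
∠Z = arctan(-4.23/28.3) = -8.49°
cos φ = cos(-8.49°) = 0.989

0.989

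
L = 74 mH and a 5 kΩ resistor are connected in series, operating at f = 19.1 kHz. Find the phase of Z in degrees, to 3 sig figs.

ω = 2πf = 120000 rad/s
X_L = ωL = 8880 Ω
Z = 5000 + j8880 Ω
|Z| = √(5000² + 8880²) = 10200 Ω
∠Z = arctan(8880/5000) = 60.6°

60.6°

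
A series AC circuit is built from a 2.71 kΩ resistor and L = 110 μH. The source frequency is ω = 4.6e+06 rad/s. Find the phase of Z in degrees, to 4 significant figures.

X_L = ωL = 506.0 Ω
Z = 2710 + j506.0 Ω
|Z| = √(2710² + 506.0²) = 2757 Ω
∠Z = arctan(506.0/2710) = 10.58°

10.58°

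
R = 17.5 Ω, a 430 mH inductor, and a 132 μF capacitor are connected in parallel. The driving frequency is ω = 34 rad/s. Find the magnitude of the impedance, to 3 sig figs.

X_L = ωL = 14.6 Ω
X_C = 1/(ωC) = 223 Ω
Parallel: admittances add. Y = 1/R + 1/(jωL) + jωC
Y = (0.0571 − j0.0639) S
|Y| = 0.0857 S → |Z| = 1/|Y| = 11.7 Ω, ∠Z = −∠Y = 48.2°

11.7 Ω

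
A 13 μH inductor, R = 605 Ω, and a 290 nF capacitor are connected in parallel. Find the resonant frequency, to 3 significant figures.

82.0 kHz

ω₀ = 1/√(LC) = 1/√(1.3e-05 × 2.9e-07) = 515000 rad/s
f₀ = ω₀/(2π) = 82.0 kHz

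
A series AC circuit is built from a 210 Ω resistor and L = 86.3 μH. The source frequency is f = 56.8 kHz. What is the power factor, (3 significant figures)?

0.989

ω = 2πf = 356900 rad/s
X_L = ωL = 30.8 Ω
Z = 210 + j30.8 Ω
|Z| = √(210² + 30.8²) = 212 Ω
∠Z = arctan(30.8/210) = 8.34°
cos φ = cos(8.34°) = 0.989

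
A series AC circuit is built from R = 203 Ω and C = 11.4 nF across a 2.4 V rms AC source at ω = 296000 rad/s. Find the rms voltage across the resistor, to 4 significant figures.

X_C = 1/(ωC) = 296.3 Ω
Z = 203.0 − j296.3 Ω
|Z| = √(203.0² + 296.3²) = 359.2 Ω
I = V/|Z| = 6.681 mA
V_R = I·|Z_R| = 0.006681 × 203.0 = 1.356 V

1.356 V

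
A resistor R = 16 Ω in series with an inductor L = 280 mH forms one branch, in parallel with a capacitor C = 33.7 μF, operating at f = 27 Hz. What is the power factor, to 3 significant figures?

0.435

ω = 2πf = 169.6 rad/s
X_L = ωL = 47.5 Ω
X_C = 1/(ωC) = 175 Ω
Branch 1 (R+jX_L): Z₁ = 16.0 + j47.5 Ω, |Z₁| = 50.1 Ω
Branch 2 (−jX_C): Z₂ = −j175 Ω
Parallel: Z = Z₁Z₂/(Z₁+Z₂), |Z| = 68.3 Ω, ∠Z = 64.2°
cos φ = cos(64.2°) = 0.435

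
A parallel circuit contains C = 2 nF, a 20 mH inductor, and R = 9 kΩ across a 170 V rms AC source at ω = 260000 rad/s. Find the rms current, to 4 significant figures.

58.82 mA

X_L = ωL = 5200 Ω
X_C = 1/(ωC) = 1923 Ω
Parallel: admittances add. Y = 1/R + 1/(jωL) + jωC
Y = (0.0001111 + j0.0003277) S
|Y| = 0.0003460 S → |Z| = 1/|Y| = 2890 Ω, ∠Z = −∠Y = -71.27°
I = V/|Z| = 170/2890 = 58.82 mA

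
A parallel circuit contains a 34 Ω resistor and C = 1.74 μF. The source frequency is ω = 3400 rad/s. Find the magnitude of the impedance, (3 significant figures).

X_C = 1/(ωC) = 169 Ω
Parallel: admittances add. Y = 1/R + jωC
Y = (0.0294 + j0.00592) S
|Y| = 0.0300 S → |Z| = 1/|Y| = 33.3 Ω, ∠Z = −∠Y = -11.4°

33.3 Ω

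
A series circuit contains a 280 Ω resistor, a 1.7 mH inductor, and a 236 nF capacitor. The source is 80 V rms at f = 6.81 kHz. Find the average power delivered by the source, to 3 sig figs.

22.7 W

ω = 2πf = 42790 rad/s
X_L = ωL = 72.7 Ω
X_C = 1/(ωC) = 99.0 Ω
Net reactance X = X_L − X_C = -26.3 Ω
Z = 280 − j26.3 Ω
|Z| = √(280² + 26.3²) = 281 Ω
∠Z = arctan(-26.3/280) = -5.36°
I = V/|Z| = 284 mA
P = VI cos φ = 80 × 0.284 × cos(-5.36°) = 22.7 W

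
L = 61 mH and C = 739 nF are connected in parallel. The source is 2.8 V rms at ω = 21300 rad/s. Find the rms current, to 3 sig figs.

41.9 mA

X_L = ωL = 1300 Ω
X_C = 1/(ωC) = 63.5 Ω
Parallel: admittances add. Y = 1/(jωL) + jωC
Y = (0 + j0.0150) S
|Y| = 0.0150 S → |Z| = 1/|Y| = 66.8 Ω, ∠Z = −∠Y = -90.0°
I = V/|Z| = 2.8/66.8 = 41.9 mA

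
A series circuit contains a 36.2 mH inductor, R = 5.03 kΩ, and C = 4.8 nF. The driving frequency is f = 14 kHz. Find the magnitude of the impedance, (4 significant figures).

5096 Ω

ω = 2πf = 87960 rad/s
X_L = ωL = 3184 Ω
X_C = 1/(ωC) = 2368 Ω
Net reactance X = X_L − X_C = 815.9 Ω
Z = 5030 + j815.9 Ω
|Z| = √(5030² + 815.9²) = 5096 Ω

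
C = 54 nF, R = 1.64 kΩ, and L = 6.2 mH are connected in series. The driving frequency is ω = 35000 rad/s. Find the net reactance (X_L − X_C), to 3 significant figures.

X_L = ωL = 217 Ω
X_C = 1/(ωC) = 529 Ω
X = 217 − 529 = -312 Ω

-312 Ω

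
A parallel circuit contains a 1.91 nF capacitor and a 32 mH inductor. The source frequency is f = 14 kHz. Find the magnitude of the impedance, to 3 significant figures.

ω = 2πf = 87960 rad/s
X_L = ωL = 2810 Ω
X_C = 1/(ωC) = 5950 Ω
Parallel: admittances add. Y = 1/(jωL) + jωC
Y = (0 − j0.000187) S
|Y| = 0.000187 S → |Z| = 1/|Y| = 5340 Ω, ∠Z = −∠Y = 90.0°

5340 Ω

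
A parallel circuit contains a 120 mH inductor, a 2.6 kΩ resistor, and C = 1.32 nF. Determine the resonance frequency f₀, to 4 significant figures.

12.65 kHz

ω₀ = 1/√(LC) = 1/√(0.12 × 1.32e-09) = 79460 rad/s
f₀ = ω₀/(2π) = 12.65 kHz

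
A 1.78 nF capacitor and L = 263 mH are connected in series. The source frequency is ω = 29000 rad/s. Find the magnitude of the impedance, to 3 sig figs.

11700 Ω

X_L = ωL = 7630 Ω
X_C = 1/(ωC) = 19400 Ω
Net reactance X = X_L − X_C = -11700 Ω
Z = − j11700 Ω
|Z| = √(0² + 11700²) = 11700 Ω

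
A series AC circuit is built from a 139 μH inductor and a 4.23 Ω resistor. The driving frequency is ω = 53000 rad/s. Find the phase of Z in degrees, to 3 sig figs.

X_L = ωL = 7.37 Ω
Z = 4.23 + j7.37 Ω
|Z| = √(4.23² + 7.37²) = 8.50 Ω
∠Z = arctan(7.37/4.23) = 60.1°

60.1°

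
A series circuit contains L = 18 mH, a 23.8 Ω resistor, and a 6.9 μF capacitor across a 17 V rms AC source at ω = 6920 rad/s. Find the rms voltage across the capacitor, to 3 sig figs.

3.35 V

X_L = ωL = 125 Ω
X_C = 1/(ωC) = 20.9 Ω
Net reactance X = X_L − X_C = 104 Ω
Z = 23.8 + j104 Ω
|Z| = √(23.8² + 104²) = 106 Ω
I = V/|Z| = 160 mA
V_C = I·|Z_C| = 0.160 × 20.9 = 3.35 V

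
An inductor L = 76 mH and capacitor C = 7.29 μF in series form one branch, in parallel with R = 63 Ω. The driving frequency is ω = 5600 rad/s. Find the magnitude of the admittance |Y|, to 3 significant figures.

X_L = ωL = 426 Ω
X_C = 1/(ωC) = 24.5 Ω
Branch 1: Z₁ = R = 63.0 Ω
Branch 2 (series LC): Z₂ = j(X_L − X_C) = j401 Ω
Parallel: Z = Z₁Z₂/(Z₁+Z₂), |Z| = 62.2 Ω, ∠Z = 8.93°
|Y| = 1/|Z| = 16.1 mS

16.1 mS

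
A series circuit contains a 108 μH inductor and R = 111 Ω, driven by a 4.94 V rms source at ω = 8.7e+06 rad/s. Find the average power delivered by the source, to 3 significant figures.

3.03 mW

X_L = ωL = 940 Ω
Z = 111 + j940 Ω
|Z| = √(111² + 940²) = 946 Ω
∠Z = arctan(940/111) = 83.3°
I = V/|Z| = 5.22 mA
P = VI cos φ = 4.94 × 0.00522 × cos(83.3°) = 3.03 mW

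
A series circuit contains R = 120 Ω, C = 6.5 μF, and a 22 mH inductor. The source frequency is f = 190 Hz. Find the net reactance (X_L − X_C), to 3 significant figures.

ω = 2πf = 1194 rad/s
X_L = ωL = 26.3 Ω
X_C = 1/(ωC) = 129 Ω
X = 26.3 − 129 = -103 Ω

-103 Ω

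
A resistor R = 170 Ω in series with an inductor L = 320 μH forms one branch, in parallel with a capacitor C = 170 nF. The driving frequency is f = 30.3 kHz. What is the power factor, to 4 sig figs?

0.1685

ω = 2πf = 190400 rad/s
X_L = ωL = 60.92 Ω
X_C = 1/(ωC) = 30.90 Ω
Branch 1 (R+jX_L): Z₁ = 170.0 + j60.92 Ω, |Z₁| = 180.6 Ω
Branch 2 (−jX_C): Z₂ = −j30.90 Ω
Parallel: Z = Z₁Z₂/(Z₁+Z₂), |Z| = 32.32 Ω, ∠Z = -80.30°
cos φ = cos(-80.30°) = 0.1685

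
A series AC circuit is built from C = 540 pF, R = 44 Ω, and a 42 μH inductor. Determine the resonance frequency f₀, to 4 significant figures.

1.057 MHz

ω₀ = 1/√(LC) = 1/√(4.2e-05 × 5.4e-10) = 6.64e+06 rad/s
f₀ = ω₀/(2π) = 1.057 MHz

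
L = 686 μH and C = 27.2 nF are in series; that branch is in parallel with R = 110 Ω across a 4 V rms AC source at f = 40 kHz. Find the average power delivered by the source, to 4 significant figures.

145.5 mW

ω = 2πf = 251300 rad/s
X_L = ωL = 172.4 Ω
X_C = 1/(ωC) = 146.3 Ω
Branch 1: Z₁ = R = 110.0 Ω
Branch 2 (series LC): Z₂ = j(X_L − X_C) = j26.13 Ω
Parallel: Z = Z₁Z₂/(Z₁+Z₂), |Z| = 25.42 Ω, ∠Z = 76.64°
I = V/|Z| = 157.3 mA
P = VI cos φ = 4 × 0.1573 × cos(76.64°) = 145.5 mW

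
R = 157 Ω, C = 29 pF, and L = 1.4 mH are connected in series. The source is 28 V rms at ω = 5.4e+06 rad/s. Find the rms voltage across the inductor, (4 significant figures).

X_L = ωL = 7560 Ω
X_C = 1/(ωC) = 6386 Ω
Net reactance X = X_L − X_C = 1174 Ω
Z = 157.0 + j1174 Ω
|Z| = √(157.0² + 1174²) = 1185 Ω
I = V/|Z| = 23.63 mA
V_L = I·|Z_L| = 0.02363 × 7560 = 178.7 V

178.7 V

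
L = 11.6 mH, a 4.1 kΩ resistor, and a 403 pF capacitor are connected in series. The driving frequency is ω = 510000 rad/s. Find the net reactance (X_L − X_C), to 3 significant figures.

X_L = ωL = 5920 Ω
X_C = 1/(ωC) = 4870 Ω
X = 5920 − 4870 = 1050 Ω

1050 Ω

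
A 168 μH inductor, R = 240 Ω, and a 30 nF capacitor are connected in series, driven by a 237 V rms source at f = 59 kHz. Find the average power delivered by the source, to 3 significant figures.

ω = 2πf = 370700 rad/s
X_L = ωL = 62.3 Ω
X_C = 1/(ωC) = 89.9 Ω
Net reactance X = X_L − X_C = -27.6 Ω
Z = 240 − j27.6 Ω
|Z| = √(240² + 27.6²) = 242 Ω
∠Z = arctan(-27.6/240) = -6.57°
I = V/|Z| = 981 mA
P = VI cos φ = 237 × 0.981 × cos(-6.57°) = 231 W

231 W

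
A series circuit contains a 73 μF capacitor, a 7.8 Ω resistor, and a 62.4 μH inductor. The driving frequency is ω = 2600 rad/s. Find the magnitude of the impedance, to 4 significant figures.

9.323 Ω

X_L = ωL = 0.1622 Ω
X_C = 1/(ωC) = 5.269 Ω
Net reactance X = X_L − X_C = -5.106 Ω
Z = 7.800 − j5.106 Ω
|Z| = √(7.800² + 5.106²) = 9.323 Ω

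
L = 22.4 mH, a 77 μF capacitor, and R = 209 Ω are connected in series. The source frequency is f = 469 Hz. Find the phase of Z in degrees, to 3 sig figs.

ω = 2πf = 2947 rad/s
X_L = ωL = 66.0 Ω
X_C = 1/(ωC) = 4.41 Ω
Net reactance X = X_L − X_C = 61.6 Ω
Z = 209 + j61.6 Ω
|Z| = √(209² + 61.6²) = 218 Ω
∠Z = arctan(61.6/209) = 16.4°

16.4°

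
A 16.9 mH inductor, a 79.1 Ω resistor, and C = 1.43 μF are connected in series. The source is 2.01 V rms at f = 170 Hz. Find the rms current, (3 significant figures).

3.13 mA

ω = 2πf = 1068 rad/s
X_L = ωL = 18.1 Ω
X_C = 1/(ωC) = 655 Ω
Net reactance X = X_L − X_C = -637 Ω
Z = 79.1 − j637 Ω
|Z| = √(79.1² + 637²) = 642 Ω
I = V/|Z| = 2.01/642 = 3.13 mA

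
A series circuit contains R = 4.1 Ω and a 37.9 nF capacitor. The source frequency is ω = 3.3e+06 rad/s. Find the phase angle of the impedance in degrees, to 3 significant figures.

X_C = 1/(ωC) = 8.00 Ω
Z = 4.10 − j8.00 Ω
|Z| = √(4.10² + 8.00²) = 8.99 Ω
∠Z = arctan(-8.00/4.10) = -62.9°

-62.9°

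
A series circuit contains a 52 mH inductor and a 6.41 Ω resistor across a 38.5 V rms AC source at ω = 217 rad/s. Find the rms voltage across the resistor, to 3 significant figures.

X_L = ωL = 11.3 Ω
Z = 6.41 + j11.3 Ω
|Z| = √(6.41² + 11.3²) = 13.0 Ω
I = V/|Z| = 2.97 A
V_R = I·|Z_R| = 2.97 × 6.41 = 19.0 V

19.0 V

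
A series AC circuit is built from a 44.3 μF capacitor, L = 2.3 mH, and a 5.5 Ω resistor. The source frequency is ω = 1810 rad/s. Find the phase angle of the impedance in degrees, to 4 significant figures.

-56.50°

X_L = ωL = 4.163 Ω
X_C = 1/(ωC) = 12.47 Ω
Net reactance X = X_L − X_C = -8.308 Ω
Z = 5.500 − j8.308 Ω
|Z| = √(5.500² + 8.308²) = 9.964 Ω
∠Z = arctan(-8.308/5.500) = -56.50°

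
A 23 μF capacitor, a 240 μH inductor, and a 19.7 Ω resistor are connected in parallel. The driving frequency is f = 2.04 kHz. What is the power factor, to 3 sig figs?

0.859

ω = 2πf = 12820 rad/s
X_L = ωL = 3.08 Ω
X_C = 1/(ωC) = 3.39 Ω
Parallel: admittances add. Y = 1/R + 1/(jωL) + jωC
Y = (0.0508 − j0.0303) S
|Y| = 0.0591 S → |Z| = 1/|Y| = 16.9 Ω, ∠Z = −∠Y = 30.8°
cos φ = cos(30.8°) = 0.859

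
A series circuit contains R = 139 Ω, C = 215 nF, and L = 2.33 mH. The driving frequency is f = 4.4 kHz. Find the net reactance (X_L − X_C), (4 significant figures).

-103.8 Ω

ω = 2πf = 27650 rad/s
X_L = ωL = 64.42 Ω
X_C = 1/(ωC) = 168.2 Ω
X = 64.42 − 168.2 = -103.8 Ω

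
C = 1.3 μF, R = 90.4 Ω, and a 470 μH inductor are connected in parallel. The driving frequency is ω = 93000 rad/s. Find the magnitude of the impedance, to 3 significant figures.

X_L = ωL = 43.7 Ω
X_C = 1/(ωC) = 8.27 Ω
Parallel: admittances add. Y = 1/R + 1/(jωL) + jωC
Y = (0.0111 + j0.0980) S
|Y| = 0.0986 S → |Z| = 1/|Y| = 10.1 Ω, ∠Z = −∠Y = -83.6°

10.1 Ω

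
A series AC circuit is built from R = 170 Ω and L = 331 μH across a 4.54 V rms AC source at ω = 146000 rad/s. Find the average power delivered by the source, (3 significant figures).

X_L = ωL = 48.3 Ω
Z = 170 + j48.3 Ω
|Z| = √(170² + 48.3²) = 177 Ω
∠Z = arctan(48.3/170) = 15.9°
I = V/|Z| = 25.7 mA
P = VI cos φ = 4.54 × 0.0257 × cos(15.9°) = 112 mW

112 mW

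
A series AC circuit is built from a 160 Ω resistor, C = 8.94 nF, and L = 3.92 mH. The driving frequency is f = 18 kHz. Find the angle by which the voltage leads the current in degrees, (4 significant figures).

-73.66°

ω = 2πf = 113100 rad/s
X_L = ωL = 443.3 Ω
X_C = 1/(ωC) = 989.0 Ω
Net reactance X = X_L − X_C = -545.7 Ω
Z = 160.0 − j545.7 Ω
|Z| = √(160.0² + 545.7²) = 568.7 Ω
∠Z = arctan(-545.7/160.0) = -73.66°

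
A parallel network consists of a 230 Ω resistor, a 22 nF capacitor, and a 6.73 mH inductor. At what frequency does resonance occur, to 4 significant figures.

ω₀ = 1/√(LC) = 1/√(0.00673 × 2.2e-08) = 82180 rad/s
f₀ = ω₀/(2π) = 13.08 kHz

13.08 kHz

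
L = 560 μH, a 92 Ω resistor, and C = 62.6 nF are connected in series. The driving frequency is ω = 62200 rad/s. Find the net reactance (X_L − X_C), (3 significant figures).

X_L = ωL = 34.8 Ω
X_C = 1/(ωC) = 257 Ω
X = 34.8 − 257 = -222 Ω

-222 Ω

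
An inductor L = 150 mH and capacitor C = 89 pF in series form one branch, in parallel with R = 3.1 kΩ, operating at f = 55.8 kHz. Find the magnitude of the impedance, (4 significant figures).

3065 Ω

ω = 2πf = 350600 rad/s
X_L = ωL = 52590 Ω
X_C = 1/(ωC) = 32050 Ω
Branch 1: Z₁ = R = 3100 Ω
Branch 2 (series LC): Z₂ = j(X_L − X_C) = j20540 Ω
Parallel: Z = Z₁Z₂/(Z₁+Z₂), |Z| = 3065 Ω, ∠Z = 8.582°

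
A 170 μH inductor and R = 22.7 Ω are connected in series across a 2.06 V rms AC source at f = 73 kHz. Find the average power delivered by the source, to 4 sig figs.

14.61 mW

ω = 2πf = 458700 rad/s
X_L = ωL = 77.97 Ω
Z = 22.70 + j77.97 Ω
|Z| = √(22.70² + 77.97²) = 81.21 Ω
∠Z = arctan(77.97/22.70) = 73.77°
I = V/|Z| = 25.37 mA
P = VI cos φ = 2.06 × 0.02537 × cos(73.77°) = 14.61 mW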